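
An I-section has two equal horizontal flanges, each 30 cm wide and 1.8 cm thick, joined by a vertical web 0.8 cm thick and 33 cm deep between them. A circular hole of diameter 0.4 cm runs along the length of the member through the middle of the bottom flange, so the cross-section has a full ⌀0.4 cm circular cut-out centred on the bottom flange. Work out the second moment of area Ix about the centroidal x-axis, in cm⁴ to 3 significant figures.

Treat the section as a set of non-overlapping primitives; coordinates are from the bounding-box lower-left.
Bottom flange: 30 × 1.8, A = 54 cm², y = 0.9 cm, Ī = 14.58 cm⁴.
Web: 0.8 × 33, A = 26.4 cm², y = 18.3 cm, Ī = 2395.8 cm⁴.
Top flange: 30 × 1.8, A = 54 cm², y = 35.7 cm, Ī = 14.58 cm⁴.
Hole (subtracted): ⌀0.4, A = 0.12566 cm², y = 0.9 cm, Ī = 0.0012566 cm⁴.
Centroid: ȳ = ΣA·y / ΣA = 18.316 cm.
Transfer each piece to the centroidal x-axis using Ī + A·d² with d = y − 18.316:
  bottom flange: d = -17.416 cm → contributes +16 394 cm⁴
  web: d = -0.016284 cm → contributes +2395.8 cm⁴
  top flange: d = 17.384 cm → contributes +16 333 cm⁴
  hole: d = -17.416 cm → contributes −38.118 cm⁴
Total I = 35 085 cm⁴.

Ix ≈ 3.51 × 10⁴ cm⁴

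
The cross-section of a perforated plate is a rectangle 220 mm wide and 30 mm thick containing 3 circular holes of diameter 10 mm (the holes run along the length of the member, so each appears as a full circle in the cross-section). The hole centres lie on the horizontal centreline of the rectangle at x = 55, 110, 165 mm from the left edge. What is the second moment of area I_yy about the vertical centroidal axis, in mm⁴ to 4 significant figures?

I_yy ≈ 2.614 × 10⁷ mm⁴

Split into non-overlapping primitives; take the origin at the lower-left of the bounding box.
Plate: 220 × 30, A = 6 600 mm², x = 110 mm, Ī = 26 620 000 mm⁴.
Hole 1 (subtracted): ⌀10, A = 78.5398 mm², x = 55 mm, Ī = 490.874 mm⁴.
Hole 2 (subtracted): ⌀10, A = 78.5398 mm², x = 110 mm, Ī = 490.874 mm⁴.
Hole 3 (subtracted): ⌀10, A = 78.5398 mm², x = 165 mm, Ī = 490.874 mm⁴.
By symmetry the centroid is at mid-width, x̄ = 110 mm.
Transfer each piece to the vertical centroidal axis using Ī + A·d² with d = x − 110:
  plate: d = 0 mm → contributes +26 620 000 mm⁴
  hole 1: d = -55 mm → contributes −238 074 mm⁴
  hole 2: d = 0 mm → contributes −490.874 mm⁴
  hole 3: d = 55 mm → contributes −238 074 mm⁴
Total I = 26 143 361 mm⁴.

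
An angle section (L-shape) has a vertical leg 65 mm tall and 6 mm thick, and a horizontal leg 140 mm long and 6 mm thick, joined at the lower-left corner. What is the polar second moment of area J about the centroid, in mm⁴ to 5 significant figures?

Break the section into simple shapes (no overlaps), measuring from the bottom-left corner of the bounding box.
Vertical leg: 6 × 65, A = 390 mm², y = 32.5 mm, Ī = 137312.5 mm⁴.
Horizontal leg (remainder): 134 × 6, A = 804 mm², y = 3 mm, Ī = 2 412 mm⁴.
Centroid: ȳ = ΣA·y / ΣA = 12.63568 mm.
Transfer each piece to the centroidal x-axis using Ī + A·d² with d = y − 12.63568:
  vertical leg: d = 19.86432 mm → contributes +291203.1 mm⁴
  horizontal leg (remainder): d = -9.635678 mm → contributes +77060.42 mm⁴
Total I = 368263.5 mm⁴.
For the y-axis: x̄ = 50.13568 mm.
Repeating about the centroidal y-axis gives I_y = 2 491 026 mm⁴.
Polar second moment: J = I_x + I_y = 2 859 290 mm⁴.

J ≈ 2.8593 × 10⁶ mm⁴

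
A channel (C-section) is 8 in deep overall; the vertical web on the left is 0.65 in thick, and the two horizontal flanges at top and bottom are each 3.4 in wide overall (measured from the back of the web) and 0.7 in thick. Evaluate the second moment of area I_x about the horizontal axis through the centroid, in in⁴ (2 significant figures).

Break the section into simple shapes (no overlaps), measuring from the bottom-left corner of the bounding box.
Web: 0.65 × 8, A = 5.2 in², y = 4 in, Ī = 27.73 in⁴.
Top flange (beyond web): 2.75 × 0.7, A = 1.925 in², y = 7.65 in, Ī = 0.0786 in⁴.
Bottom flange (beyond web): 2.75 × 0.7, A = 1.925 in², y = 0.35 in, Ī = 0.0786 in⁴.
By symmetry the centroid is at mid-height, ȳ = 4 in.
Transfer each piece to the horizontal axis through the centroid using Ī + A·d² with d = y − 4:
  web: d = 0 in → contributes +27.73 in⁴
  top flange (beyond web): d = 3.65 in → contributes +25.72 in⁴
  bottom flange (beyond web): d = -3.65 in → contributes +25.72 in⁴
Total I = 79.18 in⁴.

I_x ≈ 79 in⁴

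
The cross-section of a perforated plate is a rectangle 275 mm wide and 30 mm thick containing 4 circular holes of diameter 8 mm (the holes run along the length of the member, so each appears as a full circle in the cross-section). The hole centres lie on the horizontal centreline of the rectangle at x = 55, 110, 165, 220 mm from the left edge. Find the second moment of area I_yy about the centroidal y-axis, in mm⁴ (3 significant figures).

I_yy ≈ 5.12 × 10⁷ mm⁴

Decompose the section into non-overlapping parts with the origin at the bottom-left of its bounding rectangle.
Plate: 275 × 30, A = 8 250 mm², x = 137.5 mm, Ī = 51 992 188 mm⁴.
Hole 1 (subtracted): ⌀8, A = 50.265 mm², x = 55 mm, Ī = 201.06 mm⁴.
Hole 2 (subtracted): ⌀8, A = 50.265 mm², x = 110 mm, Ī = 201.06 mm⁴.
Hole 3 (subtracted): ⌀8, A = 50.265 mm², x = 165 mm, Ī = 201.06 mm⁴.
Hole 4 (subtracted): ⌀8, A = 50.265 mm², x = 220 mm, Ī = 201.06 mm⁴.
By symmetry the centroid is at mid-width, x̄ = 137.5 mm.
Transfer each piece to the centroidal y-axis using Ī + A·d² with d = x − 137.5:
  plate: d = 0 mm → contributes +51 992 188 mm⁴
  hole 1: d = -82.5 mm → contributes −342 321 mm⁴
  hole 2: d = -27.5 mm → contributes −38 214 mm⁴
  hole 3: d = 27.5 mm → contributes −38 214 mm⁴
  hole 4: d = 82.5 mm → contributes −342 321 mm⁴
Total I = 51 231 118 mm⁴.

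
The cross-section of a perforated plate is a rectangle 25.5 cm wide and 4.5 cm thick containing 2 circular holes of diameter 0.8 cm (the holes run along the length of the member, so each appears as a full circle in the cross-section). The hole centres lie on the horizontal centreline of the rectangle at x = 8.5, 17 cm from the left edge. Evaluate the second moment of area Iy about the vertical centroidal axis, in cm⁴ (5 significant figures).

Iy ≈ 6199.8 cm⁴

Treat the section as a set of non-overlapping primitives; coordinates are from the bounding-box lower-left.
Plate: 25.5 × 4.5, A = 114.75 cm², x = 12.75 cm, Ī = 6218.016 cm⁴.
Hole 1 (subtracted): ⌀0.8, A = 0.5026548 cm², x = 8.5 cm, Ī = 0.02010619 cm⁴.
Hole 2 (subtracted): ⌀0.8, A = 0.5026548 cm², x = 17 cm, Ī = 0.02010619 cm⁴.
By symmetry the centroid is at mid-width, x̄ = 12.75 cm.
Transfer each piece to the vertical centroidal axis using Ī + A·d² with d = x − 12.75:
  plate: d = 0 cm → contributes +6218.016 cm⁴
  hole 1: d = -4.25 cm → contributes −9.099309 cm⁴
  hole 2: d = 4.25 cm → contributes −9.099309 cm⁴
Total I = 6199.817 cm⁴.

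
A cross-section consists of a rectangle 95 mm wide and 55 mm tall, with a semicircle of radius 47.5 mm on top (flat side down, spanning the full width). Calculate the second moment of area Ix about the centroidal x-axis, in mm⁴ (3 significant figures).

Decompose the section into non-overlapping parts with the origin at the bottom-left of its bounding rectangle.
Rectangular body: 95 × 55, A = 5 225 mm², y = 27.5 mm, Ī = 1 317 135 mm⁴.
Semicircular cap: semicircle r = 47.5, A = 3544.1 mm², y = 75.16 mm, Ī = 558 736 mm⁴.
Centroid: ȳ = ΣA·y / ΣA = 46.762 mm.
Transfer each piece to the centroidal x-axis using Ī + A·d² with d = y − 46.762:
  rectangular body: d = -19.262 mm → contributes +3 255 747 mm⁴
  semicircular cap: d = 28.398 mm → contributes +3 416 787 mm⁴
Total I = 6 672 534 mm⁴.

Ix ≈ 6.67 × 10⁶ mm⁴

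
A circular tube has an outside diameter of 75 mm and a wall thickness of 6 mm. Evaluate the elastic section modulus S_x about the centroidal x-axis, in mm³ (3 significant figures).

S_x ≈ 2.08 × 10⁴ mm³

Break the section into simple shapes (no overlaps), measuring from the bottom-left corner of the bounding box.
Outer circle: ⌀75, A = 4417.9 mm², y = 37.5 mm, Ī = 1 553 156 mm⁴.
Bore (subtracted): ⌀63, A = 3117.2 mm², y = 37.5 mm, Ī = 773 272 mm⁴.
By symmetry the centroid is at mid-height, ȳ = 37.5 mm.
All pieces are centred on the centroidal x-axis, so I = ΣĪ (holes subtracted) = 779 884 mm⁴.
Extreme fibre distance c = 37.5 mm; S = I/c = 20 797 mm³.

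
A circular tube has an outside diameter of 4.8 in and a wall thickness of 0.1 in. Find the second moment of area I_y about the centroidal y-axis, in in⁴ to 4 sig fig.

I_y ≈ 4.079 in⁴

Break the section into simple shapes (no overlaps), measuring from the bottom-left corner of the bounding box.
Outer circle: ⌀4.8, A = 18.0956 in², x = 2.4 in, Ī = 26.0576 in⁴.
Bore (subtracted): ⌀4.6, A = 16.619 in², x = 2.4 in, Ī = 21.9787 in⁴.
By symmetry the centroid is at mid-width, x̄ = 2.4 in.
All pieces are centred on the centroidal y-axis, so I = ΣĪ (holes subtracted) = 4.07897 in⁴.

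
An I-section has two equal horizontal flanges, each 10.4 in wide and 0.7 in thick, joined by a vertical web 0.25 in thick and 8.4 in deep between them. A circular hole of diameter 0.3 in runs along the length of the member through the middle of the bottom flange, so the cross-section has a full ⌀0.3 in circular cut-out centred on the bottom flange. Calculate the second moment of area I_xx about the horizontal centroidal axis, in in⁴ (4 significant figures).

I_xx ≈ 312.9 in⁴

Treat the section as a set of non-overlapping primitives; coordinates are from the bounding-box lower-left.
Bottom flange: 10.4 × 0.7, A = 7.28 in², y = 0.35 in, Ī = 0.297267 in⁴.
Web: 0.25 × 8.4, A = 2.1 in², y = 4.9 in, Ī = 12.348 in⁴.
Top flange: 10.4 × 0.7, A = 7.28 in², y = 9.45 in, Ī = 0.297267 in⁴.
Hole (subtracted): ⌀0.3, A = 0.0706858 in², y = 0.35 in, Ī = 0.000397608 in⁴.
Centroid: ȳ = ΣA·y / ΣA = 4.91939 in.
Transfer each piece to the horizontal centroidal axis using Ī + A·d² with d = y − 4.91939:
  bottom flange: d = -4.56939 in → contributes +152.299 in⁴
  web: d = -0.0193872 in → contributes +12.3488 in⁴
  top flange: d = 4.53061 in → contributes +149.73 in⁴
  hole: d = -4.56939 in → contributes −1.47627 in⁴
Total I = 312.901 in⁴.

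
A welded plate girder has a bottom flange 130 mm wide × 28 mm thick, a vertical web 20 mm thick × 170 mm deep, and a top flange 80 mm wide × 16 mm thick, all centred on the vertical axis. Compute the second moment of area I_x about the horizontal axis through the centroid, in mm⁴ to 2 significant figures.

Break the section into simple shapes (no overlaps), measuring from the bottom-left corner of the bounding box.
Bottom plate: 130 × 28, A = 3 640 mm², y = 14 mm, Ī = 237 813 mm⁴.
Web plate: 20 × 170, A = 3 400 mm², y = 113 mm, Ī = 8 188 333 mm⁴.
Top plate: 80 × 16, A = 1 280 mm², y = 206 mm, Ī = 27 307 mm⁴.
Centroid: ȳ = ΣA·y / ΣA = 84 mm.
Transfer each piece to the horizontal axis through the centroid using Ī + A·d² with d = y − 84:
  bottom plate: d = -70 mm → contributes +18 071 363 mm⁴
  web plate: d = 29 mm → contributes +11 048 681 mm⁴
  top plate: d = 122 mm → contributes +19 080 328 mm⁴
Total I = 48 200 373 mm⁴.

I_x ≈ 4.8 × 10⁷ mm⁴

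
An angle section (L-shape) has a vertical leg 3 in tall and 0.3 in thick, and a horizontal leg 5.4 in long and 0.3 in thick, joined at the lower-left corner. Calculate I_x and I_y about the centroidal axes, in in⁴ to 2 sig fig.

Decompose the section into non-overlapping parts with the origin at the bottom-left of its bounding rectangle.
Vertical leg: 0.3 × 3, A = 0.9 in², y = 1.5 in, Ī = 0.675 in⁴.
Horizontal leg (remainder): 5.1 × 0.3, A = 1.53 in², y = 0.15 in, Ī = 0.01148 in⁴.
Centroid: ȳ = ΣA·y / ΣA = 0.65 in.
Transfer each piece to the centroidal x-axis using Ī + A·d² with d = y − 0.65:
  vertical leg: d = 0.85 in → contributes +1.325 in⁴
  horizontal leg (remainder): d = -0.5 in → contributes +0.394 in⁴
Total I = 1.719 in⁴.
For the y-axis: x̄ = 1.85 in.
Repeating about the centroidal y-axis gives I_y = 7.454 in⁴.

I_x ≈ 1.7 in⁴, I_y ≈ 7.5 in⁴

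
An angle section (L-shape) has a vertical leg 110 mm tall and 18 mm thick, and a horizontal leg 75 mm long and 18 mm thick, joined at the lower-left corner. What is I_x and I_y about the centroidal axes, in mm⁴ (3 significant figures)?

I_x ≈ 3.45 × 10⁶ mm⁴, I_y ≈ 1.28 × 10⁶ mm⁴

Break the section into simple shapes (no overlaps), measuring from the bottom-left corner of the bounding box.
Vertical leg: 18 × 110, A = 1 980 mm², y = 55 mm, Ī = 1 996 500 mm⁴.
Horizontal leg (remainder): 57 × 18, A = 1 026 mm², y = 9 mm, Ī = 27 702 mm⁴.
Centroid: ȳ = ΣA·y / ΣA = 39.299 mm.
Transfer each piece to the centroidal x-axis using Ī + A·d² with d = y − 39.299:
  vertical leg: d = 15.701 mm → contributes +2 484 587 mm⁴
  horizontal leg (remainder): d = -30.299 mm → contributes +969 625 mm⁴
Total I = 3 454 213 mm⁴.
For the y-axis: x̄ = 21.799 mm.
Repeating about the centroidal y-axis gives I_y = 1 281 605 mm⁴.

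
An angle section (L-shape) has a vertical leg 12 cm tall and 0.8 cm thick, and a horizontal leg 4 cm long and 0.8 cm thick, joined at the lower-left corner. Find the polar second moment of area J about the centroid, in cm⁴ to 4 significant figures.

J ≈ 189.5 cm⁴

Break the section into simple shapes (no overlaps), measuring from the bottom-left corner of the bounding box.
Vertical leg: 0.8 × 12, A = 9.6 cm², y = 6 cm, Ī = 115.2 cm⁴.
Horizontal leg (remainder): 3.2 × 0.8, A = 2.56 cm², y = 0.4 cm, Ī = 0.136533 cm⁴.
Centroid: ȳ = ΣA·y / ΣA = 4.82105 cm.
Transfer each piece to the centroidal x-axis using Ī + A·d² with d = y − 4.82105:
  vertical leg: d = 1.17895 cm → contributes +128.543 cm⁴
  horizontal leg (remainder): d = -4.42105 cm → contributes +50.1735 cm⁴
Total I = 178.717 cm⁴.
For the y-axis: x̄ = 0.821053 cm.
Repeating about the centroidal y-axis gives I_y = 10.7807 cm⁴.
Polar second moment: J = I_x + I_y = 189.497 cm⁴.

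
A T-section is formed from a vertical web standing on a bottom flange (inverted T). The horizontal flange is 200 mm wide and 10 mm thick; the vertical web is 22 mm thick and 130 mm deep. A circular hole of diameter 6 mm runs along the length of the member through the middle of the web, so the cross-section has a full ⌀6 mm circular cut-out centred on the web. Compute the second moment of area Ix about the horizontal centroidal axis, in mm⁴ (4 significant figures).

Split into non-overlapping primitives; take the origin at the lower-left of the bounding box.
Flange: 200 × 10, A = 2 000 mm², y = 5 mm, Ī = 16666.7 mm⁴.
Web: 22 × 130, A = 2 860 mm², y = 75 mm, Ī = 4 027 833 mm⁴.
Hole (subtracted): ⌀6, A = 28.2743 mm², y = 75 mm, Ī = 63.6173 mm⁴.
Centroid: ȳ = ΣA·y / ΣA = 46.0248 mm.
Transfer each piece to the horizontal centroidal axis using Ī + A·d² with d = y − 46.0248:
  flange: d = -41.0248 mm → contributes +3 382 742 mm⁴
  web: d = 28.9752 mm → contributes +6 428 974 mm⁴
  hole: d = 28.9752 mm → contributes −23801.6 mm⁴
Total I = 9 787 915 mm⁴.

Ix ≈ 9.788 × 10⁶ mm⁴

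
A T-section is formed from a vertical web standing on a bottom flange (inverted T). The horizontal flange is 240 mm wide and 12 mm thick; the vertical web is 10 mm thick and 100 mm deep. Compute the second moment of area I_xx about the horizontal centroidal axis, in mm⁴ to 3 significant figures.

I_xx ≈ 3.20 × 10⁶ mm⁴

Break the section into simple shapes (no overlaps), measuring from the bottom-left corner of the bounding box.
Flange: 240 × 12, A = 2 880 mm², y = 6 mm, Ī = 34 560 mm⁴.
Web: 10 × 100, A = 1 000 mm², y = 62 mm, Ī = 833 333 mm⁴.
Centroid: ȳ = ΣA·y / ΣA = 20.433 mm.
Transfer each piece to the horizontal centroidal axis using Ī + A·d² with d = y − 20.433:
  flange: d = -14.433 mm → contributes +634 496 mm⁴
  web: d = 41.567 mm → contributes +2 561 150 mm⁴
Total I = 3 195 646 mm⁴.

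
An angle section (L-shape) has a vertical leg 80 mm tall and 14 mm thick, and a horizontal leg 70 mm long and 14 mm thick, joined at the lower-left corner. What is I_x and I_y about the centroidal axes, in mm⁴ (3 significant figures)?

Break the section into simple shapes (no overlaps), measuring from the bottom-left corner of the bounding box.
Vertical leg: 14 × 80, A = 1 120 mm², y = 40 mm, Ī = 597 333 mm⁴.
Horizontal leg (remainder): 56 × 14, A = 784 mm², y = 7 mm, Ī = 12 805 mm⁴.
Centroid: ȳ = ΣA·y / ΣA = 26.412 mm.
Transfer each piece to the centroidal x-axis using Ī + A·d² with d = y − 26.412:
  vertical leg: d = 13.588 mm → contributes +804 130 mm⁴
  horizontal leg (remainder): d = -19.412 mm → contributes +308 230 mm⁴
Total I = 1 112 360 mm⁴.
For the y-axis: x̄ = 21.412 mm.
Repeating about the centroidal y-axis gives I_y = 788 120 mm⁴.

I_x ≈ 1.11 × 10⁶ mm⁴, I_y ≈ 7.88 × 10⁵ mm⁴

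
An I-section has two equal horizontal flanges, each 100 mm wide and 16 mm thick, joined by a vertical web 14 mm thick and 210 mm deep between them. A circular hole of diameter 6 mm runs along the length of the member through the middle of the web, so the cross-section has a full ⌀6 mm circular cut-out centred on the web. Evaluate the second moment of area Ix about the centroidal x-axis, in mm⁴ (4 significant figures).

Decompose the section into non-overlapping parts with the origin at the bottom-left of its bounding rectangle.
Bottom flange: 100 × 16, A = 1 600 mm², y = 8 mm, Ī = 34133.3 mm⁴.
Web: 14 × 210, A = 2 940 mm², y = 121 mm, Ī = 10 804 500 mm⁴.
Top flange: 100 × 16, A = 1 600 mm², y = 234 mm, Ī = 34133.3 mm⁴.
Hole (subtracted): ⌀6, A = 28.2743 mm², y = 121 mm, Ī = 63.6173 mm⁴.
By symmetry the centroid is at mid-height, ȳ = 121 mm.
Transfer each piece to the centroidal x-axis using Ī + A·d² with d = y − 121:
  bottom flange: d = -113 mm → contributes +20 464 533 mm⁴
  web: d = 0 mm → contributes +10 804 500 mm⁴
  top flange: d = 113 mm → contributes +20 464 533 mm⁴
  hole: d = 0 mm → contributes −63.6173 mm⁴
Total I = 51 733 503 mm⁴.

Ix ≈ 5.173 × 10⁷ mm⁴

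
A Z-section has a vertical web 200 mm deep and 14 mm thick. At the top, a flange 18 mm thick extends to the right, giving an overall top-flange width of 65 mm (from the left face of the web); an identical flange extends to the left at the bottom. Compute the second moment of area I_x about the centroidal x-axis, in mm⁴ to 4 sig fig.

Decompose the section into non-overlapping parts with the origin at the bottom-left of its bounding rectangle.
Web: 14 × 200, A = 2 800 mm², y = 100 mm, Ī = 9 333 333 mm⁴.
Top flange (beyond web): 51 × 18, A = 918 mm², y = 191 mm, Ī = 24 786 mm⁴.
Bottom flange (beyond web): 51 × 18, A = 918 mm², y = 9 mm, Ī = 24 786 mm⁴.
Centroid: ȳ = ΣA·y / ΣA = 100 mm.
Transfer each piece to the centroidal x-axis using Ī + A·d² with d = y − 100:
  web: d = 0 mm → contributes +9 333 333 mm⁴
  top flange (beyond web): d = 91 mm → contributes +7 626 744 mm⁴
  bottom flange (beyond web): d = -91 mm → contributes +7 626 744 mm⁴
Total I = 24 586 821 mm⁴.

I_x ≈ 2.459 × 10⁷ mm⁴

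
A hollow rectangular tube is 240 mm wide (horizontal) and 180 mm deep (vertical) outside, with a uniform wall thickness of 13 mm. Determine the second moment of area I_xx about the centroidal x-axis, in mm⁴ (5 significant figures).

I_xx ≈ 5.1508 × 10⁷ mm⁴

Treat the section as a set of non-overlapping primitives; coordinates are from the bounding-box lower-left.
Outer rectangle: 240 × 180, A = 43 200 mm², y = 90 mm, Ī = 116 640 000 mm⁴.
Inner void (subtracted): 214 × 154, A = 32 956 mm², y = 90 mm, Ī = 65 132 041 mm⁴.
By symmetry the centroid is at mid-height, ȳ = 90 mm.
All pieces are centred on the centroidal x-axis, so I = ΣĪ (holes subtracted) = 51 507 959 mm⁴.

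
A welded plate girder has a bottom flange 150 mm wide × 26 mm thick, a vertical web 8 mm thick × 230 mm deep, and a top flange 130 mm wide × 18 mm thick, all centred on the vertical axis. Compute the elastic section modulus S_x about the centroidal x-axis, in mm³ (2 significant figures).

Split into non-overlapping primitives; take the origin at the lower-left of the bounding box.
Bottom plate: 150 × 26, A = 3 900 mm², y = 13 mm, Ī = 219 700 mm⁴.
Web plate: 8 × 230, A = 1 840 mm², y = 141 mm, Ī = 8 111 333 mm⁴.
Top plate: 130 × 18, A = 2 340 mm², y = 265 mm, Ī = 63 180 mm⁴.
Centroid: ȳ = ΣA·y / ΣA = 115.1 mm.
Transfer each piece to the centroidal x-axis using Ī + A·d² with d = y − 115.1:
  bottom plate: d = -102.1 mm → contributes +40 897 769 mm⁴
  web plate: d = 25.87 mm → contributes +9 342 889 mm⁴
  top plate: d = 149.9 mm → contributes +52 622 862 mm⁴
Total I = 102 863 519 mm⁴.
Extreme fibre distance c = 158.9 mm; S = I/c = 647 465 mm³.

S_x ≈ 6.5 × 10⁵ mm³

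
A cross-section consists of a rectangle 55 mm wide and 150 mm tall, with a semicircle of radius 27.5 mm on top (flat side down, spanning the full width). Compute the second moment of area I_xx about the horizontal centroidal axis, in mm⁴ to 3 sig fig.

I_xx ≈ 2.33 × 10⁷ mm⁴

Decompose the section into non-overlapping parts with the origin at the bottom-left of its bounding rectangle.
Rectangular body: 55 × 150, A = 8 250 mm², y = 75 mm, Ī = 15 468 750 mm⁴.
Semicircular cap: semicircle r = 27.5, A = 1187.9 mm², y = 161.67 mm, Ī = 62 772 mm⁴.
Centroid: ȳ = ΣA·y / ΣA = 85.909 mm.
Transfer each piece to the horizontal centroidal axis using Ī + A·d² with d = y − 85.909:
  rectangular body: d = -10.909 mm → contributes +16 450 551 mm⁴
  semicircular cap: d = 75.762 mm → contributes +6 881 326 mm⁴
Total I = 23 331 877 mm⁴.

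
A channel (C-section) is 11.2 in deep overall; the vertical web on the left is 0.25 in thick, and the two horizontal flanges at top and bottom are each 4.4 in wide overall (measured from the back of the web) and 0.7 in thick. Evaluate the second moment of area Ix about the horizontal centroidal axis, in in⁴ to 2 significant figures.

Ix ≈ 190 in⁴

Split into non-overlapping primitives; take the origin at the lower-left of the bounding box.
Web: 0.25 × 11.2, A = 2.8 in², y = 5.6 in, Ī = 29.27 in⁴.
Top flange (beyond web): 4.15 × 0.7, A = 2.905 in², y = 10.85 in, Ī = 0.1186 in⁴.
Bottom flange (beyond web): 4.15 × 0.7, A = 2.905 in², y = 0.35 in, Ī = 0.1186 in⁴.
By symmetry the centroid is at mid-height, ȳ = 5.6 in.
Transfer each piece to the horizontal centroidal axis using Ī + A·d² with d = y − 5.6:
  web: d = 0 in → contributes +29.27 in⁴
  top flange (beyond web): d = 5.25 in → contributes +80.19 in⁴
  bottom flange (beyond web): d = -5.25 in → contributes +80.19 in⁴
Total I = 189.6 in⁴.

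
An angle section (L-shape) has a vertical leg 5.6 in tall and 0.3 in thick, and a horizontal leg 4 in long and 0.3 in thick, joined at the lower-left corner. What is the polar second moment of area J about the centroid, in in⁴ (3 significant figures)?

Split into non-overlapping primitives; take the origin at the lower-left of the bounding box.
Vertical leg: 0.3 × 5.6, A = 1.68 in², y = 2.8 in, Ī = 4.3904 in⁴.
Horizontal leg (remainder): 3.7 × 0.3, A = 1.11 in², y = 0.15 in, Ī = 0.008325 in⁴.
Centroid: ȳ = ΣA·y / ΣA = 1.7457 in.
Transfer each piece to the centroidal x-axis using Ī + A·d² with d = y − 1.7457:
  vertical leg: d = 1.0543 in → contributes +6.2578 in⁴
  horizontal leg (remainder): d = -1.5957 in → contributes +2.8347 in⁴
Total I = 9.0925 in⁴.
For the y-axis: x̄ = 0.9457 in.
Repeating about the centroidal y-axis gives I_y = 3.9525 in⁴.
Polar second moment: J = I_x + I_y = 13.045 in⁴.

J ≈ 13.0 in⁴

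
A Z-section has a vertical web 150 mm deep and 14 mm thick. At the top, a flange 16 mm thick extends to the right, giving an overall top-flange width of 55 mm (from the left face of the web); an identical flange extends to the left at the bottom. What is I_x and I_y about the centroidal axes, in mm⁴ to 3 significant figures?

I_x ≈ 9.86 × 10⁶ mm⁴, I_y ≈ 1.21 × 10⁶ mm⁴

Break the section into simple shapes (no overlaps), measuring from the bottom-left corner of the bounding box.
Web: 14 × 150, A = 2 100 mm², y = 75 mm, Ī = 3 937 500 mm⁴.
Top flange (beyond web): 41 × 16, A = 656 mm², y = 142 mm, Ī = 13 995 mm⁴.
Bottom flange (beyond web): 41 × 16, A = 656 mm², y = 8 mm, Ī = 13 995 mm⁴.
Centroid: ȳ = ΣA·y / ΣA = 75 mm.
Transfer each piece to the centroidal x-axis using Ī + A·d² with d = y − 75:
  web: d = 0 mm → contributes +3 937 500 mm⁴
  top flange (beyond web): d = 67 mm → contributes +2 958 779 mm⁴
  bottom flange (beyond web): d = -67 mm → contributes +2 958 779 mm⁴
Total I = 9 855 057 mm⁴.
For the y-axis: x̄ = 48 mm.
Repeating about the centroidal y-axis gives I_y = 1 210 289 mm⁴.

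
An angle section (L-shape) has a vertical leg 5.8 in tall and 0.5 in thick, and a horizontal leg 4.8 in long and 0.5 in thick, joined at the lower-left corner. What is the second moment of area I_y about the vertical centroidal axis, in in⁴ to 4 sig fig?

I_y ≈ 10.48 in⁴

Break the section into simple shapes (no overlaps), measuring from the bottom-left corner of the bounding box.
Vertical leg: 0.5 × 5.8, A = 2.9 in², x = 0.25 in, Ī = 0.0604167 in⁴.
Horizontal leg (remainder): 4.3 × 0.5, A = 2.15 in², x = 2.65 in, Ī = 3.31279 in⁴.
Centroid: x̄ = ΣA·x / ΣA = 1.27178 in.
Transfer each piece to the vertical centroidal axis using Ī + A·d² with d = x − 1.27178:
  vertical leg: d = -1.02178 in → contributes +3.08813 in⁴
  horizontal leg (remainder): d = 1.37822 in → contributes +7.39668 in⁴
Total I = 10.4848 in⁴.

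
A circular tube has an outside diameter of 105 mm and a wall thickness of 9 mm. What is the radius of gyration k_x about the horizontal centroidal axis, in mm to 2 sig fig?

k_x ≈ 34 mm

Treat the section as a set of non-overlapping primitives; coordinates are from the bounding-box lower-left.
Outer circle: ⌀105, A = 8 659 mm², y = 52.5 mm, Ī = 5 966 602 mm⁴.
Bore (subtracted): ⌀87, A = 5 945 mm², y = 52.5 mm, Ī = 2 812 205 mm⁴.
By symmetry the centroid is at mid-height, ȳ = 52.5 mm.
All pieces are centred on the horizontal centroidal axis, so I = ΣĪ (holes subtracted) = 3 154 398 mm⁴.
Radius of gyration: k = √(I/A) = √(3 154 398 / 2 714) = 34.09 mm.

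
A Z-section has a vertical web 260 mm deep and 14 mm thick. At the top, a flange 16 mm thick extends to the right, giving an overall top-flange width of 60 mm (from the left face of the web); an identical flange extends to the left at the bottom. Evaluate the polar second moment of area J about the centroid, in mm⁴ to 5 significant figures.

Treat the section as a set of non-overlapping primitives; coordinates are from the bounding-box lower-left.
Web: 14 × 260, A = 3 640 mm², y = 130 mm, Ī = 20 505 333 mm⁴.
Top flange (beyond web): 46 × 16, A = 736 mm², y = 252 mm, Ī = 15701.33 mm⁴.
Bottom flange (beyond web): 46 × 16, A = 736 mm², y = 8 mm, Ī = 15701.33 mm⁴.
Centroid: ȳ = ΣA·y / ΣA = 130 mm.
Transfer each piece to the centroidal x-axis using Ī + A·d² with d = y − 130:
  web: d = 0 mm → contributes +20 505 333 mm⁴
  top flange (beyond web): d = 122 mm → contributes +10 970 325 mm⁴
  bottom flange (beyond web): d = -122 mm → contributes +10 970 325 mm⁴
Total I = 42 445 984 mm⁴.
For the y-axis: x̄ = 53 mm.
Repeating about the centroidal y-axis gives I_y = 1 643 816 mm⁴.
Polar second moment: J = I_x + I_y = 44 089 800 mm⁴.

J ≈ 4.4090 × 10⁷ mm⁴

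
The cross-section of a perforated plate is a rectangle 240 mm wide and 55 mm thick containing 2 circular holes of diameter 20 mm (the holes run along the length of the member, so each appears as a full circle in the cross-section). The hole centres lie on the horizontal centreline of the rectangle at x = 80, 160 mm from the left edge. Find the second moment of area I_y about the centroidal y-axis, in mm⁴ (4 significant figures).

Treat the section as a set of non-overlapping primitives; coordinates are from the bounding-box lower-left.
Plate: 240 × 55, A = 13 200 mm², x = 120 mm, Ī = 63 360 000 mm⁴.
Hole 1 (subtracted): ⌀20, A = 314.159 mm², x = 80 mm, Ī = 7853.98 mm⁴.
Hole 2 (subtracted): ⌀20, A = 314.159 mm², x = 160 mm, Ī = 7853.98 mm⁴.
By symmetry the centroid is at mid-width, x̄ = 120 mm.
Transfer each piece to the centroidal y-axis using Ī + A·d² with d = x − 120:
  plate: d = 0 mm → contributes +63 360 000 mm⁴
  hole 1: d = -40 mm → contributes −510 509 mm⁴
  hole 2: d = 40 mm → contributes −510 509 mm⁴
Total I = 62 338 982 mm⁴.

I_y ≈ 6.234 × 10⁷ mm⁴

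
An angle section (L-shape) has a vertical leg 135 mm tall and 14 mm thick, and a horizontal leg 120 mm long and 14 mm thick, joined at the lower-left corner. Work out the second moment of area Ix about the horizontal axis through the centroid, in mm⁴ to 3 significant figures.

Split into non-overlapping primitives; take the origin at the lower-left of the bounding box.
Vertical leg: 14 × 135, A = 1 890 mm², y = 67.5 mm, Ī = 2 870 438 mm⁴.
Horizontal leg (remainder): 106 × 14, A = 1 484 mm², y = 7 mm, Ī = 24 239 mm⁴.
Centroid: ȳ = ΣA·y / ΣA = 40.89 mm.
Transfer each piece to the horizontal axis through the centroid using Ī + A·d² with d = y − 40.89:
  vertical leg: d = 26.61 mm → contributes +4 208 727 mm⁴
  horizontal leg (remainder): d = -33.89 mm → contributes +1 728 664 mm⁴
Total I = 5 937 392 mm⁴.

Ix ≈ 5.94 × 10⁶ mm⁴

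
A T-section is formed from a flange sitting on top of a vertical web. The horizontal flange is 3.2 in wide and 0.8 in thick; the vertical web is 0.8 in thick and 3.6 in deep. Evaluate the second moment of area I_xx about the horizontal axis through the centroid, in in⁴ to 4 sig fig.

Decompose the section into non-overlapping parts with the origin at the bottom-left of its bounding rectangle.
Flange: 3.2 × 0.8, A = 2.56 in², y = 4 in, Ī = 0.136533 in⁴.
Web: 0.8 × 3.6, A = 2.88 in², y = 1.8 in, Ī = 3.1104 in⁴.
Centroid: ȳ = ΣA·y / ΣA = 2.83529 in.
Transfer each piece to the horizontal axis through the centroid using Ī + A·d² with d = y − 2.83529:
  flange: d = 1.16471 in → contributes +3.60928 in⁴
  web: d = -1.03529 in → contributes +6.19728 in⁴
Total I = 9.80656 in⁴.

I_xx ≈ 9.807 in⁴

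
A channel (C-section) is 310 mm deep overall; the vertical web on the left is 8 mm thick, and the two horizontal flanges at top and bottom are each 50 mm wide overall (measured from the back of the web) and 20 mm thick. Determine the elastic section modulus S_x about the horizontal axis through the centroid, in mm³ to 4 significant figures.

S_x ≈ 3.564 × 10⁵ mm³

Break the section into simple shapes (no overlaps), measuring from the bottom-left corner of the bounding box.
Web: 8 × 310, A = 2 480 mm², y = 155 mm, Ī = 19 860 667 mm⁴.
Top flange (beyond web): 42 × 20, A = 840 mm², y = 300 mm, Ī = 28 000 mm⁴.
Bottom flange (beyond web): 42 × 20, A = 840 mm², y = 10 mm, Ī = 28 000 mm⁴.
By symmetry the centroid is at mid-height, ȳ = 155 mm.
Transfer each piece to the horizontal axis through the centroid using Ī + A·d² with d = y − 155:
  web: d = 0 mm → contributes +19 860 667 mm⁴
  top flange (beyond web): d = 145 mm → contributes +17 689 000 mm⁴
  bottom flange (beyond web): d = -145 mm → contributes +17 689 000 mm⁴
Total I = 55 238 667 mm⁴.
Extreme fibre distance c = 155 mm; S = I/c = 356 378 mm³.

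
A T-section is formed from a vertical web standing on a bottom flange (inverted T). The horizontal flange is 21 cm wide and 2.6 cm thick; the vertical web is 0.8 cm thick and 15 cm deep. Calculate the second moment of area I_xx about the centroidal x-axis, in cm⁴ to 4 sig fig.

I_xx ≈ 1018 cm⁴

Decompose the section into non-overlapping parts with the origin at the bottom-left of its bounding rectangle.
Flange: 21 × 2.6, A = 54.6 cm², y = 1.3 cm, Ī = 30.758 cm⁴.
Web: 0.8 × 15, A = 12 cm², y = 10.1 cm, Ī = 225 cm⁴.
Centroid: ȳ = ΣA·y / ΣA = 2.88559 cm.
Transfer each piece to the centroidal x-axis using Ī + A·d² with d = y − 2.88559:
  flange: d = -1.58559 cm → contributes +168.027 cm⁴
  web: d = 7.21441 cm → contributes +849.573 cm⁴
Total I = 1017.6 cm⁴.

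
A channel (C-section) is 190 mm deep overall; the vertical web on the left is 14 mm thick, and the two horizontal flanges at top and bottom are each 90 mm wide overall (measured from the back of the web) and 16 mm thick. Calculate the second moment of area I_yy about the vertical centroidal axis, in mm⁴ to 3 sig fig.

I_yy ≈ 3.79 × 10⁶ mm⁴

Treat the section as a set of non-overlapping primitives; coordinates are from the bounding-box lower-left.
Web: 14 × 190, A = 2 660 mm², x = 7 mm, Ī = 43 447 mm⁴.
Top flange (beyond web): 76 × 16, A = 1 216 mm², x = 52 mm, Ī = 585 301 mm⁴.
Bottom flange (beyond web): 76 × 16, A = 1 216 mm², x = 52 mm, Ī = 585 301 mm⁴.
Centroid: x̄ = ΣA·x / ΣA = 28.493 mm.
Transfer each piece to the vertical centroidal axis using Ī + A·d² with d = x − 28.493:
  web: d = -21.493 mm → contributes +1 272 178 mm⁴
  top flange (beyond web): d = 23.507 mm → contributes +1 257 264 mm⁴
  bottom flange (beyond web): d = 23.507 mm → contributes +1 257 264 mm⁴
Total I = 3 786 706 mm⁴.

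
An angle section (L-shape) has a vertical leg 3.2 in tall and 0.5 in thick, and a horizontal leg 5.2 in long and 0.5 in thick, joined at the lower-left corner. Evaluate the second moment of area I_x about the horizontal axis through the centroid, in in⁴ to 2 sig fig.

Split into non-overlapping primitives; take the origin at the lower-left of the bounding box.
Vertical leg: 0.5 × 3.2, A = 1.6 in², y = 1.6 in, Ī = 1.365 in⁴.
Horizontal leg (remainder): 4.7 × 0.5, A = 2.35 in², y = 0.25 in, Ī = 0.04896 in⁴.
Centroid: ȳ = ΣA·y / ΣA = 0.7968 in.
Transfer each piece to the horizontal axis through the centroid using Ī + A·d² with d = y − 0.7968:
  vertical leg: d = 0.8032 in → contributes +2.397 in⁴
  horizontal leg (remainder): d = -0.5468 in → contributes +0.7517 in⁴
Total I = 3.149 in⁴.

I_x ≈ 3.1 in⁴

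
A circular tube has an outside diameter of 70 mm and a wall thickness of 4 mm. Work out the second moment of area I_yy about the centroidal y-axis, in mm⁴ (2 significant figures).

Break the section into simple shapes (no overlaps), measuring from the bottom-left corner of the bounding box.
Outer circle: ⌀70, A = 3 848 mm², x = 35 mm, Ī = 1 178 588 mm⁴.
Bore (subtracted): ⌀62, A = 3 019 mm², x = 35 mm, Ī = 725 332 mm⁴.
By symmetry the centroid is at mid-width, x̄ = 35 mm.
All pieces are centred on the centroidal y-axis, so I = ΣĪ (holes subtracted) = 453 256 mm⁴.

I_yy ≈ 4.5 × 10⁵ mm⁴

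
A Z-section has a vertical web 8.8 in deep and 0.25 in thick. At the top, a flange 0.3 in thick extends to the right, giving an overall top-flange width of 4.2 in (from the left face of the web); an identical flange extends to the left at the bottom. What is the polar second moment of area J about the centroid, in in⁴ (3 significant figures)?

Treat the section as a set of non-overlapping primitives; coordinates are from the bounding-box lower-left.
Web: 0.25 × 8.8, A = 2.2 in², y = 4.4 in, Ī = 14.197 in⁴.
Top flange (beyond web): 3.95 × 0.3, A = 1.185 in², y = 8.65 in, Ī = 0.0088875 in⁴.
Bottom flange (beyond web): 3.95 × 0.3, A = 1.185 in², y = 0.15 in, Ī = 0.0088875 in⁴.
Centroid: ȳ = ΣA·y / ΣA = 4.4 in.
Transfer each piece to the centroidal x-axis using Ī + A·d² with d = y − 4.4:
  web: d = 0 in → contributes +14.197 in⁴
  top flange (beyond web): d = 4.25 in → contributes +21.413 in⁴
  bottom flange (beyond web): d = -4.25 in → contributes +21.413 in⁴
Total I = 57.023 in⁴.
For the y-axis: x̄ = 4.075 in.
Repeating about the centroidal y-axis gives I_y = 13.545 in⁴.
Polar second moment: J = I_x + I_y = 70.568 in⁴.

J ≈ 70.6 in⁴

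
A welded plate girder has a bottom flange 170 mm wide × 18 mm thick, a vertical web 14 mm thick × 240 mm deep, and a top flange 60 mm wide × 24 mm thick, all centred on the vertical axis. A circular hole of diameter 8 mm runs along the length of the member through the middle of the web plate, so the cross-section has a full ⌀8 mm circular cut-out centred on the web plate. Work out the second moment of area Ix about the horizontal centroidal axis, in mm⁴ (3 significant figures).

Break the section into simple shapes (no overlaps), measuring from the bottom-left corner of the bounding box.
Bottom plate: 170 × 18, A = 3 060 mm², y = 9 mm, Ī = 82 620 mm⁴.
Web plate: 14 × 240, A = 3 360 mm², y = 138 mm, Ī = 16 128 000 mm⁴.
Top plate: 60 × 24, A = 1 440 mm², y = 270 mm, Ī = 69 120 mm⁴.
Hole (subtracted): ⌀8, A = 50.265 mm², y = 138 mm, Ī = 201.06 mm⁴.
Centroid: ȳ = ΣA·y / ΣA = 111.79 mm.
Transfer each piece to the horizontal centroidal axis using Ī + A·d² with d = y − 111.79:
  bottom plate: d = -102.79 mm → contributes +32 416 589 mm⁴
  web plate: d = 26.206 mm → contributes +18 435 452 mm⁴
  top plate: d = 158.21 mm → contributes +36 110 968 mm⁴
  hole: d = 26.206 mm → contributes −34 720 mm⁴
Total I = 86 928 289 mm⁴.

Ix ≈ 8.69 × 10⁷ mm⁴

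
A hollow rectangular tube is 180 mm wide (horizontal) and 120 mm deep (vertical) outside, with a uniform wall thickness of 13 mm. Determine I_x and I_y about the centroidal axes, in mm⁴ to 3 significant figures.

Treat the section as a set of non-overlapping primitives; coordinates are from the bounding-box lower-left.
Outer rectangle: 180 × 120, A = 21 600 mm², y = 60 mm, Ī = 25 920 000 mm⁴.
Inner void (subtracted): 154 × 94, A = 14 476 mm², y = 60 mm, Ī = 10 659 161 mm⁴.
By symmetry the centroid is at mid-height, ȳ = 60 mm.
All pieces are centred on the centroidal x-axis, so I = ΣĪ (holes subtracted) = 15 260 839 mm⁴.
Repeating about the centroidal y-axis gives I_y = 29 710 599 mm⁴.

I_x ≈ 1.53 × 10⁷ mm⁴, I_y ≈ 2.97 × 10⁷ mm⁴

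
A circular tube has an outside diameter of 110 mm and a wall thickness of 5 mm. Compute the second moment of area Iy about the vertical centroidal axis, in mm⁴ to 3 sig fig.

Iy ≈ 2.28 × 10⁶ mm⁴

Split into non-overlapping primitives; take the origin at the lower-left of the bounding box.
Outer circle: ⌀110, A = 9503.3 mm², x = 55 mm, Ī = 7 186 884 mm⁴.
Bore (subtracted): ⌀100, A = 7 854 mm², x = 55 mm, Ī = 4 908 739 mm⁴.
By symmetry the centroid is at mid-width, x̄ = 55 mm.
All pieces are centred on the vertical centroidal axis, so I = ΣĪ (holes subtracted) = 2 278 146 mm⁴.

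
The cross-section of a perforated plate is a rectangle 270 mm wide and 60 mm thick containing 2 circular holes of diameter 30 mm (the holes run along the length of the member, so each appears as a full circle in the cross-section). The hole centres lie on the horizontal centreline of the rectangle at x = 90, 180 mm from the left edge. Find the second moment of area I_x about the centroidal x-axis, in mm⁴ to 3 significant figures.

I_x ≈ 4.78 × 10⁶ mm⁴

Decompose the section into non-overlapping parts with the origin at the bottom-left of its bounding rectangle.
Plate: 270 × 60, A = 16 200 mm², y = 30 mm, Ī = 4 860 000 mm⁴.
Hole 1 (subtracted): ⌀30, A = 706.86 mm², y = 30 mm, Ī = 39 761 mm⁴.
Hole 2 (subtracted): ⌀30, A = 706.86 mm², y = 30 mm, Ī = 39 761 mm⁴.
By symmetry the centroid is at mid-height, ȳ = 30 mm.
All pieces are centred on the centroidal x-axis, so I = ΣĪ (holes subtracted) = 4 780 478 mm⁴.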